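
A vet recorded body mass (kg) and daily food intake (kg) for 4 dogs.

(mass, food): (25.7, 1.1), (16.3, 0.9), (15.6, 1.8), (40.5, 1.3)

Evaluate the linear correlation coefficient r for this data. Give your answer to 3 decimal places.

-0.105

n = 4, Σx = 98.1, Σy = 5.1, Σx² = 2809.79, Σy² = 6.95, Σxy = 123.67
nΣxy − ΣxΣy = 494.68 − 500.31 = -5.63
nΣx² − (Σx)² = 11239.16 − 9623.61 = 1615.55; nΣy² − (Σy)² = 27.8 − 26.01 = 1.79
r = -5.63 / √(1615.55 × 1.79) = -5.63 / 53.7758 ≈ -0.105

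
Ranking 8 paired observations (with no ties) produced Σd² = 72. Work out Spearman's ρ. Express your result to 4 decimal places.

0.1429

ρ = 1 − 6Σd² / [n(n²−1)] = 1 − 6×72 / (8×63)
  = 1 − 432/504 = 1 − 0.85714 ≈ 0.1429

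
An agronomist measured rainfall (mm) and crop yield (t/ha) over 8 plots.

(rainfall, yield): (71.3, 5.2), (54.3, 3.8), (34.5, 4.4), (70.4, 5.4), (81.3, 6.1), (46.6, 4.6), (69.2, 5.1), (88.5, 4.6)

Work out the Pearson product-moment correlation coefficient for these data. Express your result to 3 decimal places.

n = 8, Σx = 516.1, Σy = 39.2, Σx² = 35580.73, Σy² = 195.54, Σxy = 2579.37
nΣxy − ΣxΣy = 20634.96 − 20231.12 = 403.84
nΣx² − (Σx)² = 284645.84 − 266359.21 = 18286.63; nΣy² − (Σy)² = 1564.32 − 1536.64 = 27.68
r = 403.84 / √(18286.63 × 27.68) = 403.84 / 711.4590 ≈ 0.568

0.568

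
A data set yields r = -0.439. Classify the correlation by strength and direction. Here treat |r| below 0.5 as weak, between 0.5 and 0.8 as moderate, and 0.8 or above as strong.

weak negative

r = -0.439 < 0 so the relationship is negative.
|r| = 0.439, which falls in the weak range.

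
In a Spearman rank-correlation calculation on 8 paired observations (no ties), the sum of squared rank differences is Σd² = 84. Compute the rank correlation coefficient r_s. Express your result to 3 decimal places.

0.000

ρ = 1 − 6Σd² / [n(n²−1)] = 1 − 6×84 / (8×63)
  = 1 − 504/504 = 1 − 1.0000 ≈ 0.000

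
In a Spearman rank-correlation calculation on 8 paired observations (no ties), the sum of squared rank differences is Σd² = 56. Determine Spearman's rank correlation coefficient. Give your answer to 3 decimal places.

0.333

ρ = 1 − 6Σd² / [n(n²−1)] = 1 − 6×56 / (8×63)
  = 1 − 336/504 = 1 − 0.6667 ≈ 0.333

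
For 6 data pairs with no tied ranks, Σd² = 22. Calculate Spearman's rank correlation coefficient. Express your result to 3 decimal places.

0.371

ρ = 1 − 6Σd² / [n(n²−1)] = 1 − 6×22 / (6×35)
  = 1 − 132/210 = 1 − 0.6286 ≈ 0.371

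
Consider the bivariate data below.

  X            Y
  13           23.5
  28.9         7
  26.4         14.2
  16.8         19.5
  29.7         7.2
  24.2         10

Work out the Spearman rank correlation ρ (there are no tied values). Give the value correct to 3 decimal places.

Rank X: 1, 5, 4, 2, 6, 3
Rank Y: 6, 1, 4, 5, 2, 3
d = rank(X) − rank(Y): -5, 4, 0, -3, 4, 0; Σd² = 66
ρ = 1 − 6Σd² / [n(n²−1)] = 1 − 6×66 / (6×35) = 1 − 396/210 ≈ -0.886

-0.886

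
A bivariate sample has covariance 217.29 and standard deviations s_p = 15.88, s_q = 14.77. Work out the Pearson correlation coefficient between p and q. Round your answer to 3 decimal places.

0.926

r = Cov(p,q) / (s_p · s_q) = 217.29 / (15.88 × 14.77)
  = 217.29 / 234.5476 ≈ 0.926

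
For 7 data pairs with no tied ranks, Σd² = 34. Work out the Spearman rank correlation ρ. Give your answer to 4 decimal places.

ρ = 1 − 6Σd² / [n(n²−1)] = 1 − 6×34 / (7×48)
  = 1 − 204/336 = 1 − 0.60714 ≈ 0.3929

0.3929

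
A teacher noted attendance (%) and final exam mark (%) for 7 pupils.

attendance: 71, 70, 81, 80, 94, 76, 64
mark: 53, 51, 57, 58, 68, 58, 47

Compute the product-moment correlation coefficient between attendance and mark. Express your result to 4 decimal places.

0.9793

n = 7, Σx = 536, Σy = 392, Σx² = 41610, Σy² = 22220, Σxy = 30398
nΣxy − ΣxΣy = 212786 − 210112 = 2674
nΣx² − (Σx)² = 291270 − 287296 = 3974; nΣy² − (Σy)² = 155540 − 153664 = 1876
r = 2674 / √(3974 × 1876) = 2674 / 2730.4256 ≈ 0.9793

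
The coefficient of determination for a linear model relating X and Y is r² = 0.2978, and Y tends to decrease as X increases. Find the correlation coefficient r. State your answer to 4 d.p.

-0.5457

|r| = √0.2978 = 0.5457
The association is negative, so r = −0.5457.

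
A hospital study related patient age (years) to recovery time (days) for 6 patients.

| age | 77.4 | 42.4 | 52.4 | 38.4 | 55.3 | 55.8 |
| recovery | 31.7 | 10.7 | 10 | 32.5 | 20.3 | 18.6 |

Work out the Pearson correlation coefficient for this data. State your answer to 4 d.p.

n = 6, Σx = 321.7, Σy = 123.8, Σx² = 18180.57, Σy² = 3033.68, Σxy = 6839.73
nΣxy − ΣxΣy = 41038.38 − 39826.46 = 1211.92
nΣx² − (Σx)² = 109083.42 − 103490.89 = 5592.53; nΣy² − (Σy)² = 18202.08 − 15326.44 = 2875.64
r = 1211.92 / √(5592.53 × 2875.64) = 1211.92 / 4010.2497 ≈ 0.3022

0.3022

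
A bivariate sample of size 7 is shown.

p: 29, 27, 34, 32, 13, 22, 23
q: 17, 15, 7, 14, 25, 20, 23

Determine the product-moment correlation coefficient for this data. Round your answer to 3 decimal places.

-0.901

n = 7, Σp = 180, Σq = 121, Σp² = 4932, Σq² = 2313, Σpq = 2878
nΣpq − ΣpΣq = 20146 − 21780 = -1634
nΣp² − (Σp)² = 34524 − 32400 = 2124; nΣq² − (Σq)² = 16191 − 14641 = 1550
r = -1634 / √(2124 × 1550) = -1634 / 1814.4421 ≈ -0.901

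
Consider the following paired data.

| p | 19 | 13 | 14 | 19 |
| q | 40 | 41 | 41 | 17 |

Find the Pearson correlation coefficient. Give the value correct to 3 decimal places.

n = 4, Σp = 65, Σq = 139, Σp² = 1087, Σq² = 5251, Σpq = 2190
nΣpq − ΣpΣq = 8760 − 9035 = -275
nΣp² − (Σp)² = 4348 − 4225 = 123; nΣq² − (Σq)² = 21004 − 19321 = 1683
r = -275 / √(123 × 1683) = -275 / 454.9824 ≈ -0.604

-0.604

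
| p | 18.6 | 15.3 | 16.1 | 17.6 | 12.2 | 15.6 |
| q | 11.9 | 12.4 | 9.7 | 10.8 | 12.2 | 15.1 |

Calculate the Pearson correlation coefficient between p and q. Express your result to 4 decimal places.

n = 6, Σp = 95.4, Σq = 72.1, Σp² = 1541.22, Σq² = 882.95, Σpq = 1141.71
nΣpq − ΣpΣq = 6850.26 − 6878.34 = -28.08
nΣp² − (Σp)² = 9247.32 − 9101.16 = 146.16; nΣq² − (Σq)² = 5297.7 − 5198.41 = 99.29
r = -28.08 / √(146.16 × 99.29) = -28.08 / 120.4667 ≈ -0.2331

-0.2331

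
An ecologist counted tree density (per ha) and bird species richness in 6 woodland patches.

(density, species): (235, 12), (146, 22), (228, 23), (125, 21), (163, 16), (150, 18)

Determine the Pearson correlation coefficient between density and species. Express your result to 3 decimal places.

n = 6, Σx = 1047, Σy = 112, Σx² = 193219, Σy² = 2178, Σxy = 19209
nΣxy − ΣxΣy = 115254 − 117264 = -2010
nΣx² − (Σx)² = 1159314 − 1096209 = 63105; nΣy² − (Σy)² = 13068 − 12544 = 524
r = -2010 / √(63105 × 524) = -2010 / 5750.3930 ≈ -0.350

-0.350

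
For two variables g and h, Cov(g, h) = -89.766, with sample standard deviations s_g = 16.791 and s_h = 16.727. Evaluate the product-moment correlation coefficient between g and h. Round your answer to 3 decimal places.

r = Cov(g,h) / (s_g · s_h) = -89.766 / (16.791 × 16.727)
  = -89.766 / 280.8631 ≈ -0.320

-0.320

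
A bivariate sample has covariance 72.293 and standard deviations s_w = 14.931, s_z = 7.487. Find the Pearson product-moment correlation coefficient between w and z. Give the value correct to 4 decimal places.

r = Cov(w,z) / (s_w · s_z) = 72.293 / (14.931 × 7.487)
  = 72.293 / 111.7884 ≈ 0.6467

0.6467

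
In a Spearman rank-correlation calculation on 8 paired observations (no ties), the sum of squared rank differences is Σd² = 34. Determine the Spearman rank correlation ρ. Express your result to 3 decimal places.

ρ = 1 − 6Σd² / [n(n²−1)] = 1 − 6×34 / (8×63)
  = 1 − 204/504 = 1 − 0.4048 ≈ 0.595

0.595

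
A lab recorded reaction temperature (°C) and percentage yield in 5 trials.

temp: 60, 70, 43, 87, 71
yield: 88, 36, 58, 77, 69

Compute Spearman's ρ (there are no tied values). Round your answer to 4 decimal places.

Rank temp: 2, 3, 1, 5, 4
Rank yield: 5, 1, 2, 4, 3
d = rank(temp) − rank(yield): -3, 2, -1, 1, 1; Σd² = 16
ρ = 1 − 6Σd² / [n(n²−1)] = 1 − 6×16 / (5×24) = 1 − 96/120 ≈ 0.2000

0.2000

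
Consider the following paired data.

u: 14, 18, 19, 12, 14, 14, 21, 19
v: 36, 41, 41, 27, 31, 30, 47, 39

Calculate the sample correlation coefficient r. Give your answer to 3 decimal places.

0.946

n = 8, Σu = 131, Σv = 292, Σu² = 2219, Σv² = 10978, Σuv = 4927
nΣuv − ΣuΣv = 39416 − 38252 = 1164
nΣu² − (Σu)² = 17752 − 17161 = 591; nΣv² − (Σv)² = 87824 − 85264 = 2560
r = 1164 / √(591 × 2560) = 1164 / 1230.0244 ≈ 0.946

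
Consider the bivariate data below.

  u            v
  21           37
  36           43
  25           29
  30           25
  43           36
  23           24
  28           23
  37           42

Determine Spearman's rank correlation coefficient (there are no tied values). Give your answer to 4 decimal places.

0.3810

Rank u: 1, 6, 3, 5, 8, 2, 4, 7
Rank v: 6, 8, 4, 3, 5, 2, 1, 7
d = rank(u) − rank(v): -5, -2, -1, 2, 3, 0, 3, 0; Σd² = 52
ρ = 1 − 6Σd² / [n(n²−1)] = 1 − 6×52 / (8×63) = 1 − 312/504 ≈ 0.3810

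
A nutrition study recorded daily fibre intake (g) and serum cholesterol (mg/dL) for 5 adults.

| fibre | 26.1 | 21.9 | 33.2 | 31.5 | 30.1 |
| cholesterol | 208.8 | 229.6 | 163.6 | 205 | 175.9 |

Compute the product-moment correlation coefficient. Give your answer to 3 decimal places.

n = 5, Σx = 142.8, Σy = 982.9, Σx² = 4161.32, Σy² = 196044.37, Σxy = 27661.53
nΣxy − ΣxΣy = 138307.65 − 140358.12 = -2050.47
nΣx² − (Σx)² = 20806.6 − 20391.84 = 414.76; nΣy² − (Σy)² = 980221.85 − 966092.41 = 14129.44
r = -2050.47 / √(414.76 × 14129.44) = -2050.47 / 2420.8111 ≈ -0.847

-0.847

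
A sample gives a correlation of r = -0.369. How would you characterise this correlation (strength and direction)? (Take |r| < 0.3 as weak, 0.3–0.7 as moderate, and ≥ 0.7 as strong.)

moderate negative

r = -0.369 < 0 so the relationship is negative.
|r| = 0.369, which falls in the moderate range.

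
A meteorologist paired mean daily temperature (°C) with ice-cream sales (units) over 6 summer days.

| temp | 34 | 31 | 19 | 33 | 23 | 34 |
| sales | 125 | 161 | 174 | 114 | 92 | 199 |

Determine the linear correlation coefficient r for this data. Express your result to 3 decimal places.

0.082

n = 6, Σx = 174, Σy = 865, Σx² = 5252, Σy² = 132883, Σxy = 25191
nΣxy − ΣxΣy = 151146 − 150510 = 636
nΣx² − (Σx)² = 31512 − 30276 = 1236; nΣy² − (Σy)² = 797298 − 748225 = 49073
r = 636 / √(1236 × 49073) = 636 / 7788.0824 ≈ 0.082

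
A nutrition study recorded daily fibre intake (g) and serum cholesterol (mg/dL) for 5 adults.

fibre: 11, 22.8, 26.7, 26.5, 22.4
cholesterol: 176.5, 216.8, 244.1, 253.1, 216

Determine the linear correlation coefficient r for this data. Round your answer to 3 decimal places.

n = 5, Σx = 109.4, Σy = 1106.5, Σx² = 2557.74, Σy² = 248454.91, Σxy = 24947.56
nΣxy − ΣxΣy = 124737.8 − 121051.1 = 3686.7
nΣx² − (Σx)² = 12788.7 − 11968.36 = 820.34; nΣy² − (Σy)² = 1242274.55 − 1224342.25 = 17932.3
r = 3686.7 / √(820.34 × 17932.3) = 3686.7 / 3835.4378 ≈ 0.961

0.961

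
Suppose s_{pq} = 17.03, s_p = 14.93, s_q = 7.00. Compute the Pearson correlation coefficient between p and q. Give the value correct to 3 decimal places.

r = Cov(p,q) / (s_p · s_q) = 17.03 / (14.93 × 7.00)
  = 17.03 / 104.5100 ≈ 0.163

0.163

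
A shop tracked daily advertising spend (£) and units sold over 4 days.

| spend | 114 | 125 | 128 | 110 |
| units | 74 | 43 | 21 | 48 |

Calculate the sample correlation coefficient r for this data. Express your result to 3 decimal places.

-0.714

n = 4, Σx = 477, Σy = 186, Σx² = 57105, Σy² = 10070, Σxy = 21779
nΣxy − ΣxΣy = 87116 − 88722 = -1606
nΣx² − (Σx)² = 228420 − 227529 = 891; nΣy² − (Σy)² = 40280 − 34596 = 5684
r = -1606 / √(891 × 5684) = -1606 / 2250.4320 ≈ -0.714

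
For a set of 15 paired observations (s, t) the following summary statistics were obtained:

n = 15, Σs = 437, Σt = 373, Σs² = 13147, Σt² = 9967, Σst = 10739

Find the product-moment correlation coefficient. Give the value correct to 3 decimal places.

r = (nΣst − ΣsΣt) / √[(nΣs² − (Σs)²)(nΣt² − (Σt)²)]
Numerator: 15×10739 − 437×373 = -1916
Denominator: √[(197205 − 190969)(149505 − 139129)] = √[6236 × 10376] = 8043.9254
r = -1916 / 8043.9254 ≈ -0.238

-0.238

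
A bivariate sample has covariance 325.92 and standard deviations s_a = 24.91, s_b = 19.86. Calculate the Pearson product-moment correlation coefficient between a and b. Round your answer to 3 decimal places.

0.659

r = Cov(a,b) / (s_a · s_b) = 325.92 / (24.91 × 19.86)
  = 325.92 / 494.7126 ≈ 0.659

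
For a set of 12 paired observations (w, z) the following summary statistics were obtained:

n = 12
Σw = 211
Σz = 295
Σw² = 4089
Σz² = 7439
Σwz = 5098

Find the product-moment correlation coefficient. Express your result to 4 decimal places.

r = (nΣwz − ΣwΣz) / √[(nΣw² − (Σw)²)(nΣz² − (Σz)²)]
Numerator: 12×5098 − 211×295 = -1069
Denominator: √[(49068 − 44521)(89268 − 87025)] = √[4547 × 2243] = 3193.5750
r = -1069 / 3193.5750 ≈ -0.3347

-0.3347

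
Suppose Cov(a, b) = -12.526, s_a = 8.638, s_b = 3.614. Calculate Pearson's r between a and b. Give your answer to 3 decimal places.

-0.401

r = Cov(a,b) / (s_a · s_b) = -12.526 / (8.638 × 3.614)
  = -12.526 / 31.2177 ≈ -0.401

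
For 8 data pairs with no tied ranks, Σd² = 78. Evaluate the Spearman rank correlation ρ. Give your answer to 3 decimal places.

ρ = 1 − 6Σd² / [n(n²−1)] = 1 − 6×78 / (8×63)
  = 1 − 468/504 = 1 − 0.9286 ≈ 0.071

0.071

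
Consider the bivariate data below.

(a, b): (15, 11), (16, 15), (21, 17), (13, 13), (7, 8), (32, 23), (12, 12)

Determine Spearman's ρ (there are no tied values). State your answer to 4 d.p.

Rank a: 4, 5, 6, 3, 1, 7, 2
Rank b: 2, 5, 6, 4, 1, 7, 3
d = rank(a) − rank(b): 2, 0, 0, -1, 0, 0, -1; Σd² = 6
ρ = 1 − 6Σd² / [n(n²−1)] = 1 − 6×6 / (7×48) = 1 − 36/336 ≈ 0.8929

0.8929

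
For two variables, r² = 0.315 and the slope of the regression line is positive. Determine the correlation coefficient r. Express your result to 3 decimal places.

0.561

|r| = √0.315 = 0.561
The association is positive, so r = 0.561.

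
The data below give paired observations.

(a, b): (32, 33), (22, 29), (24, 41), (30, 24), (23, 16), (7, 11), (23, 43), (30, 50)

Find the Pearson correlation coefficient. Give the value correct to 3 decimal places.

0.584

n = 8, Σa = 191, Σb = 247, Σa² = 4991, Σb² = 8913, Σab = 6332
nΣab − ΣaΣb = 50656 − 47177 = 3479
nΣa² − (Σa)² = 39928 − 36481 = 3447; nΣb² − (Σb)² = 71304 − 61009 = 10295
r = 3479 / √(3447 × 10295) = 3479 / 5957.0853 ≈ 0.584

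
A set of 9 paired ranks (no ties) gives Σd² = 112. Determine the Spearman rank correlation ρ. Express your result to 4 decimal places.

ρ = 1 − 6Σd² / [n(n²−1)] = 1 − 6×112 / (9×80)
  = 1 − 672/720 = 1 − 0.93333 ≈ 0.0667

0.0667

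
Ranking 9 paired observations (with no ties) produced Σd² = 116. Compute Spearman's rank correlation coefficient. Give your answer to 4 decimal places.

0.0333

ρ = 1 − 6Σd² / [n(n²−1)] = 1 − 6×116 / (9×80)
  = 1 − 696/720 = 1 − 0.96667 ≈ 0.0333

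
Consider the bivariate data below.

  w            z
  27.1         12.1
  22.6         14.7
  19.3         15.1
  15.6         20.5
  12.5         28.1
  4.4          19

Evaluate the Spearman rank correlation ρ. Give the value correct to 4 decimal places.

-0.8286

Rank w: 6, 5, 4, 3, 2, 1
Rank z: 1, 2, 3, 5, 6, 4
d = rank(w) − rank(z): 5, 3, 1, -2, -4, -3; Σd² = 64
ρ = 1 − 6Σd² / [n(n²−1)] = 1 − 6×64 / (6×35) = 1 − 384/210 ≈ -0.8286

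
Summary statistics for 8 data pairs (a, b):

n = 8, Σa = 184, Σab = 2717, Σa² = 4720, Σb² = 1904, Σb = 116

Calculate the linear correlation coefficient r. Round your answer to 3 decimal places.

r = (nΣab − ΣaΣb) / √[(nΣa² − (Σa)²)(nΣb² − (Σb)²)]
Numerator: 8×2717 − 184×116 = 392
Denominator: √[(37760 − 33856)(15232 − 13456)] = √[3904 × 1776] = 2633.1548
r = 392 / 2633.1548 ≈ 0.149

0.149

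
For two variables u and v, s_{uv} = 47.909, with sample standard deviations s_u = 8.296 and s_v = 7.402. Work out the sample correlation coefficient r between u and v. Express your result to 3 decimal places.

0.780

r = Cov(u,v) / (s_u · s_v) = 47.909 / (8.296 × 7.402)
  = 47.909 / 61.4070 ≈ 0.780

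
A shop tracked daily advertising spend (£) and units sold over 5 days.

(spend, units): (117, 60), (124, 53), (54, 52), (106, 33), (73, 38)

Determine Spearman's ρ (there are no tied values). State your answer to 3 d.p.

Rank spend: 4, 5, 1, 3, 2
Rank units: 5, 4, 3, 1, 2
d = rank(spend) − rank(units): -1, 1, -2, 2, 0; Σd² = 10
ρ = 1 − 6Σd² / [n(n²−1)] = 1 − 6×10 / (5×24) = 1 − 60/120 ≈ 0.500

0.500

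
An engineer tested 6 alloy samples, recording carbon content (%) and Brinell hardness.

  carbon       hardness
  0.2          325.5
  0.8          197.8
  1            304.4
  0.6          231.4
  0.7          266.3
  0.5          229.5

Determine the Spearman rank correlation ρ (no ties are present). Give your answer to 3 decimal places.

-0.200

Rank carbon: 1, 5, 6, 3, 4, 2
Rank hardness: 6, 1, 5, 3, 4, 2
d = rank(carbon) − rank(hardness): -5, 4, 1, 0, 0, 0; Σd² = 42
ρ = 1 − 6Σd² / [n(n²−1)] = 1 − 6×42 / (6×35) = 1 − 252/210 ≈ -0.200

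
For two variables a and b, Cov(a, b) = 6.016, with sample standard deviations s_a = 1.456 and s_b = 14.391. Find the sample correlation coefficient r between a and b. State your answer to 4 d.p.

0.2871

r = Cov(a,b) / (s_a · s_b) = 6.016 / (1.456 × 14.391)
  = 6.016 / 20.9533 ≈ 0.2871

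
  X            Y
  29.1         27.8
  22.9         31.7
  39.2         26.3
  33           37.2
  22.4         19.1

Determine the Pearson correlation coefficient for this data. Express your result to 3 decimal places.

n = 5, ΣX = 146.6, ΣY = 142.1, ΣX² = 4498.62, ΣY² = 4218.07, ΣXY = 4221.31
nΣXY − ΣXΣY = 21106.55 − 20831.86 = 274.69
nΣX² − (ΣX)² = 22493.1 − 21491.56 = 1001.54; nΣY² − (ΣY)² = 21090.35 − 20192.41 = 897.94
r = 274.69 / √(1001.54 × 897.94) = 274.69 / 948.3263 ≈ 0.290

0.290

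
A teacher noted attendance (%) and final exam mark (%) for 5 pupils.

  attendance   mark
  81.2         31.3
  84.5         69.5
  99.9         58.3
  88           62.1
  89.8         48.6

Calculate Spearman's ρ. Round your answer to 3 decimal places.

Rank attendance: 1, 2, 5, 3, 4
Rank mark: 1, 5, 3, 4, 2
d = rank(attendance) − rank(mark): 0, -3, 2, -1, 2; Σd² = 18
ρ = 1 − 6Σd² / [n(n²−1)] = 1 − 6×18 / (5×24) = 1 − 108/120 ≈ 0.100

0.100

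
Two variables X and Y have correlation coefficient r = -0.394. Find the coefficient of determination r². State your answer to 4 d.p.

r² = (-0.394)² = 0.1552

0.1552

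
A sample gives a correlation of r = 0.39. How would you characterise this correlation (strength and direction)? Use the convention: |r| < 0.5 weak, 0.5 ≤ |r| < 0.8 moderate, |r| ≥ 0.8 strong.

r = 0.39 > 0 so the relationship is positive.
|r| = 0.39, which falls in the weak range.

weak positive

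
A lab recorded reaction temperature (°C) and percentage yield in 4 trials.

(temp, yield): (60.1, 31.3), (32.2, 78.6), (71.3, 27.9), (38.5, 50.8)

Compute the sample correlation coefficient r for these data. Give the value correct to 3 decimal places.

-0.918

n = 4, Σx = 202.1, Σy = 188.6, Σx² = 11214.79, Σy² = 10516.7, Σxy = 8357.12
nΣxy − ΣxΣy = 33428.48 − 38116.06 = -4687.58
nΣx² − (Σx)² = 44859.16 − 40844.41 = 4014.75; nΣy² − (Σy)² = 42066.8 − 35569.96 = 6496.84
r = -4687.58 / √(4014.75 × 6496.84) = -4687.58 / 5107.1703 ≈ -0.918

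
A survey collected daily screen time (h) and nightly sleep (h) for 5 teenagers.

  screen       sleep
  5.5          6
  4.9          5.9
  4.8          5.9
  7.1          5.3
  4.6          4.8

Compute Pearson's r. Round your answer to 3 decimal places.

-0.077

n = 5, Σx = 26.9, Σy = 27.9, Σx² = 148.87, Σy² = 156.75, Σxy = 149.94
nΣxy − ΣxΣy = 749.7 − 750.51 = -0.81
nΣx² − (Σx)² = 744.35 − 723.61 = 20.74; nΣy² − (Σy)² = 783.75 − 778.41 = 5.34
r = -0.81 / √(20.74 × 5.34) = -0.81 / 10.5239 ≈ -0.077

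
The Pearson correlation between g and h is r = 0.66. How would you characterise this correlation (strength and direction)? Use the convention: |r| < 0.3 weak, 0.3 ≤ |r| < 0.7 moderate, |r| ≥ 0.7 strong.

moderate positive

r = 0.66 > 0 so the relationship is positive.
|r| = 0.66, which falls in the moderate range.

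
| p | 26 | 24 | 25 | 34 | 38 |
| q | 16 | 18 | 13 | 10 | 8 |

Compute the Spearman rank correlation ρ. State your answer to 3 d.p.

-0.900

Rank p: 3, 1, 2, 4, 5
Rank q: 4, 5, 3, 2, 1
d = rank(p) − rank(q): -1, -4, -1, 2, 4; Σd² = 38
ρ = 1 − 6Σd² / [n(n²−1)] = 1 − 6×38 / (5×24) = 1 − 228/120 ≈ -0.900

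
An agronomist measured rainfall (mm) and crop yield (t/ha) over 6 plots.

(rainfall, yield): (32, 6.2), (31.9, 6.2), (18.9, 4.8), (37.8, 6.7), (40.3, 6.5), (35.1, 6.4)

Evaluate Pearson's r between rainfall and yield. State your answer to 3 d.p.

n = 6, Σx = 196, Σy = 36.8, Σx² = 6683.76, Σy² = 228.02, Σxy = 1226.75
nΣxy − ΣxΣy = 7360.5 − 7212.8 = 147.7
nΣx² − (Σx)² = 40102.56 − 38416 = 1686.56; nΣy² − (Σy)² = 1368.12 − 1354.24 = 13.88
r = 147.7 / √(1686.56 × 13.88) = 147.7 / 153.0015 ≈ 0.965

0.965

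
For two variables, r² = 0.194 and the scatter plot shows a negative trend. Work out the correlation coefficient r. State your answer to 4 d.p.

-0.4405

|r| = √0.194 = 0.4405
The association is negative, so r = −0.4405.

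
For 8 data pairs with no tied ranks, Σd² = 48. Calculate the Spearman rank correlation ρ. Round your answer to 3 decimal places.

ρ = 1 − 6Σd² / [n(n²−1)] = 1 − 6×48 / (8×63)
  = 1 − 288/504 = 1 − 0.5714 ≈ 0.429

0.429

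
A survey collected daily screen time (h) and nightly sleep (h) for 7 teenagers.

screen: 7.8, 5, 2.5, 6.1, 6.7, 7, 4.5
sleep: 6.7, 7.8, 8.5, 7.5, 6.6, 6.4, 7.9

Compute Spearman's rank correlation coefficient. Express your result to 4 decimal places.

Rank screen: 7, 3, 1, 4, 5, 6, 2
Rank sleep: 3, 5, 7, 4, 2, 1, 6
d = rank(screen) − rank(sleep): 4, -2, -6, 0, 3, 5, -4; Σd² = 106
ρ = 1 − 6Σd² / [n(n²−1)] = 1 − 6×106 / (7×48) = 1 − 636/336 ≈ -0.8929

-0.8929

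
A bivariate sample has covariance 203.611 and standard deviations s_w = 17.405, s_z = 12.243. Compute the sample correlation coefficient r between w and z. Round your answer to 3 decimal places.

0.956

r = Cov(w,z) / (s_w · s_z) = 203.611 / (17.405 × 12.243)
  = 203.611 / 213.0894 ≈ 0.956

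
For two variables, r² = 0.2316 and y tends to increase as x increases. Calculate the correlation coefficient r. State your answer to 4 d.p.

|r| = √0.2316 = 0.4812
The association is positive, so r = 0.4812.

0.4812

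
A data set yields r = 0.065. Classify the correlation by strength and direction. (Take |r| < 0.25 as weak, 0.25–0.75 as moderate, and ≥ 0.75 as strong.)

r = 0.065 > 0 so the relationship is positive.
|r| = 0.065, which falls in the weak range.

weak positive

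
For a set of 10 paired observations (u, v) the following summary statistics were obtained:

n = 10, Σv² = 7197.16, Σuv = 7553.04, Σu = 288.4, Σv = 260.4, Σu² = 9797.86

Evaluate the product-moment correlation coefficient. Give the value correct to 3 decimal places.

0.055

r = (nΣuv − ΣuΣv) / √[(nΣu² − (Σu)²)(nΣv² − (Σv)²)]
Numerator: 10×7553.04 − 288.4×260.4 = 431.04
Denominator: √[(97978.6 − 83174.56)(71971.6 − 67808.16)] = √[14804.04 × 4163.44] = 7850.8428
r = 431.04 / 7850.8428 ≈ 0.055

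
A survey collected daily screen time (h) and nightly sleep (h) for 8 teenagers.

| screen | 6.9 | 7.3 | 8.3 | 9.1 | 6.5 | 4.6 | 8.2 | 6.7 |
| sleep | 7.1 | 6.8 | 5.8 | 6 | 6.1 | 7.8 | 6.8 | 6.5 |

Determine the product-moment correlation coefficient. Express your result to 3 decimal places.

-0.733

n = 8, Σx = 57.6, Σy = 52.9, Σx² = 428.14, Σy² = 352.83, Σxy = 376.21
nΣxy − ΣxΣy = 3009.68 − 3047.04 = -37.36
nΣx² − (Σx)² = 3425.12 − 3317.76 = 107.36; nΣy² − (Σy)² = 2822.64 − 2798.41 = 24.23
r = -37.36 / √(107.36 × 24.23) = -37.36 / 51.0033 ≈ -0.733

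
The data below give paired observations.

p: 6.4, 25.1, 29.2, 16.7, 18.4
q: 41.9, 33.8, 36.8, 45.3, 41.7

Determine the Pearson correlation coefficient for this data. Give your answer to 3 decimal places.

-0.674

n = 5, Σp = 95.8, Σq = 199.5, Σp² = 2141.06, Σq² = 8043.27, Σpq = 3714.89
nΣpq − ΣpΣq = 18574.45 − 19112.1 = -537.65
nΣp² − (Σp)² = 10705.3 − 9177.64 = 1527.66; nΣq² − (Σq)² = 40216.35 − 39800.25 = 416.1
r = -537.65 / √(1527.66 × 416.1) = -537.65 / 797.2825 ≈ -0.674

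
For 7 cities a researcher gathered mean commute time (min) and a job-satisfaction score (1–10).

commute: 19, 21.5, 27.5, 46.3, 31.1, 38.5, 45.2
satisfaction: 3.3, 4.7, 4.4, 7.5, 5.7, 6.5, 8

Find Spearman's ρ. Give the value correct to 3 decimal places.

Rank commute: 1, 2, 3, 7, 4, 5, 6
Rank satisfaction: 1, 3, 2, 6, 4, 5, 7
d = rank(commute) − rank(satisfaction): 0, -1, 1, 1, 0, 0, -1; Σd² = 4
ρ = 1 − 6Σd² / [n(n²−1)] = 1 − 6×4 / (7×48) = 1 − 24/336 ≈ 0.929

0.929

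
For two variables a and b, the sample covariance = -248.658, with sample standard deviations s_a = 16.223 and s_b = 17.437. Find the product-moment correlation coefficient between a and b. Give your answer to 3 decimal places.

r = Cov(a,b) / (s_a · s_b) = -248.658 / (16.223 × 17.437)
  = -248.658 / 282.8805 ≈ -0.879

-0.879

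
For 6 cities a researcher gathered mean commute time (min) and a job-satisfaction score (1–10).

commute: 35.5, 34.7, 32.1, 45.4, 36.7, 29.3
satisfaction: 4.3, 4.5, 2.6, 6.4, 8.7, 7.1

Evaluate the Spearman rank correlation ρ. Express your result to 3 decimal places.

Rank commute: 4, 3, 2, 6, 5, 1
Rank satisfaction: 2, 3, 1, 4, 6, 5
d = rank(commute) − rank(satisfaction): 2, 0, 1, 2, -1, -4; Σd² = 26
ρ = 1 − 6Σd² / [n(n²−1)] = 1 − 6×26 / (6×35) = 1 − 156/210 ≈ 0.257

0.257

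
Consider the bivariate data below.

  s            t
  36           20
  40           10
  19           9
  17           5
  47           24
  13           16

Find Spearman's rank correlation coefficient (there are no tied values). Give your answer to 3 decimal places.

Rank s: 4, 5, 3, 2, 6, 1
Rank t: 5, 3, 2, 1, 6, 4
d = rank(s) − rank(t): -1, 2, 1, 1, 0, -3; Σd² = 16
ρ = 1 − 6Σd² / [n(n²−1)] = 1 − 6×16 / (6×35) = 1 − 96/210 ≈ 0.543

0.543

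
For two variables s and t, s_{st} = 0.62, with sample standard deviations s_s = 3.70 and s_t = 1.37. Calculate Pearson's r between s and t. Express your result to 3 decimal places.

r = Cov(s,t) / (s_s · s_t) = 0.62 / (3.70 × 1.37)
  = 0.62 / 5.0690 ≈ 0.122

0.122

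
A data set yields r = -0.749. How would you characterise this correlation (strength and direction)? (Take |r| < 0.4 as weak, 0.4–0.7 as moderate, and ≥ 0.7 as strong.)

r = -0.749 < 0 so the relationship is negative.
|r| = 0.749, which falls in the strong range.

strong negative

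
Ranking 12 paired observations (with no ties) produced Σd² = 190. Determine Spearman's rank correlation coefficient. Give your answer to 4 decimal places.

ρ = 1 − 6Σd² / [n(n²−1)] = 1 − 6×190 / (12×143)
  = 1 − 1140/1716 = 1 − 0.66434 ≈ 0.3357

0.3357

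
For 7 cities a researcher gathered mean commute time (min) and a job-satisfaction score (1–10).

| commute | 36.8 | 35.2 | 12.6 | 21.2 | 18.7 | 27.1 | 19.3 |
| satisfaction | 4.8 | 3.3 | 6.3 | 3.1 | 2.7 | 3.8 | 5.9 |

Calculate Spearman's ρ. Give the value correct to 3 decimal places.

Rank commute: 7, 6, 1, 4, 2, 5, 3
Rank satisfaction: 5, 3, 7, 2, 1, 4, 6
d = rank(commute) − rank(satisfaction): 2, 3, -6, 2, 1, 1, -3; Σd² = 64
ρ = 1 − 6Σd² / [n(n²−1)] = 1 − 6×64 / (7×48) = 1 − 384/336 ≈ -0.143

-0.143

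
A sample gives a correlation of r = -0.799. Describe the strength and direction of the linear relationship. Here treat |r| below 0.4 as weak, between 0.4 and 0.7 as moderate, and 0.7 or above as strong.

r = -0.799 < 0 so the relationship is negative.
|r| = 0.799, which falls in the strong range.

strong negative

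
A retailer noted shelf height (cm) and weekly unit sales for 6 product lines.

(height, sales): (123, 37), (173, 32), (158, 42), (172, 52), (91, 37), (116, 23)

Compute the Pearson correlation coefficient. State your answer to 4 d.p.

0.4532

n = 6, Σx = 833, Σy = 223, Σx² = 121343, Σy² = 8759, Σxy = 31702
nΣxy − ΣxΣy = 190212 − 185759 = 4453
nΣx² − (Σx)² = 728058 − 693889 = 34169; nΣy² − (Σy)² = 52554 − 49729 = 2825
r = 4453 / √(34169 × 2825) = 4453 / 9824.8371 ≈ 0.4532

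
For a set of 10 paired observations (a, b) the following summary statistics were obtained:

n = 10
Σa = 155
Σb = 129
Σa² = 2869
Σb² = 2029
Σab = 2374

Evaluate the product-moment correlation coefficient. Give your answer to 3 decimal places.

0.908

r = (nΣab − ΣaΣb) / √[(nΣa² − (Σa)²)(nΣb² − (Σb)²)]
Numerator: 10×2374 − 155×129 = 3745
Denominator: √[(28690 − 24025)(20290 − 16641)] = √[4665 × 3649] = 4125.8436
r = 3745 / 4125.8436 ≈ 0.908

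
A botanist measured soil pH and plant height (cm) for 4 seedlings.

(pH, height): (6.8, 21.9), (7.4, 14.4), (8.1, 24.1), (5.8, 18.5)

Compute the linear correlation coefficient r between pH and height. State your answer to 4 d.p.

n = 4, Σx = 28.1, Σy = 78.9, Σx² = 200.25, Σy² = 1610.03, Σxy = 557.99
nΣxy − ΣxΣy = 2231.96 − 2217.09 = 14.87
nΣx² − (Σx)² = 801 − 789.61 = 11.39; nΣy² − (Σy)² = 6440.12 − 6225.21 = 214.91
r = 14.87 / √(11.39 × 214.91) = 14.87 / 49.4755 ≈ 0.3006

0.3006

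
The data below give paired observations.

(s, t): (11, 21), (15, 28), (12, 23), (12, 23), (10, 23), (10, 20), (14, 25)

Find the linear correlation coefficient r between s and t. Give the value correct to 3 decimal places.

n = 7, Σs = 84, Σt = 163, Σs² = 1030, Σt² = 3837, Σst = 1983
nΣst − ΣsΣt = 13881 − 13692 = 189
nΣs² − (Σs)² = 7210 − 7056 = 154; nΣt² − (Σt)² = 26859 − 26569 = 290
r = 189 / √(154 × 290) = 189 / 211.3291 ≈ 0.894

0.894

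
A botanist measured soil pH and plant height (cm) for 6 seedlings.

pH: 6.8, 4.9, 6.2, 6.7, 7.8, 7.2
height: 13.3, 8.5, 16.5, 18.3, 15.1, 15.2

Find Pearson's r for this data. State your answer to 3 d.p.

0.641

n = 6, Σx = 39.6, Σy = 86.9, Σx² = 266.26, Σy² = 1315.33, Σxy = 584.22
nΣxy − ΣxΣy = 3505.32 − 3441.24 = 64.08
nΣx² − (Σx)² = 1597.56 − 1568.16 = 29.4; nΣy² − (Σy)² = 7891.98 − 7551.61 = 340.37
r = 64.08 / √(29.4 × 340.37) = 64.08 / 100.0344 ≈ 0.641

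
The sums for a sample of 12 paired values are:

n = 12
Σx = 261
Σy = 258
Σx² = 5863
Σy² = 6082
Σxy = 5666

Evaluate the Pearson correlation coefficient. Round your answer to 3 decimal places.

0.173

r = (nΣxy − ΣxΣy) / √[(nΣx² − (Σx)²)(nΣy² − (Σy)²)]
Numerator: 12×5666 − 261×258 = 654
Denominator: √[(70356 − 68121)(72984 − 66564)] = √[2235 × 6420] = 3787.9678
r = 654 / 3787.9678 ≈ 0.173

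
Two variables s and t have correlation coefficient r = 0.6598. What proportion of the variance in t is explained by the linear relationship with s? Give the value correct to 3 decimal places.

0.435

r² = (0.6598)² = 0.435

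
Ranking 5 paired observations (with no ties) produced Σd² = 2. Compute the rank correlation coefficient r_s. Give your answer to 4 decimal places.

ρ = 1 − 6Σd² / [n(n²−1)] = 1 − 6×2 / (5×24)
  = 1 − 12/120 = 1 − 0.10000 ≈ 0.9000

0.9000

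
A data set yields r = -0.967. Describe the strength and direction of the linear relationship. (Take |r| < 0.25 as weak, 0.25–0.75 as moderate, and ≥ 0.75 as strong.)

r = -0.967 < 0 so the relationship is negative.
|r| = 0.967, which falls in the strong range.

strong negative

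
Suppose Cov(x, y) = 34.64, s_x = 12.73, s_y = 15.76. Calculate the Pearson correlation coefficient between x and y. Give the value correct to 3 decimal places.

r = Cov(x,y) / (s_x · s_y) = 34.64 / (12.73 × 15.76)
  = 34.64 / 200.6248 ≈ 0.173

0.173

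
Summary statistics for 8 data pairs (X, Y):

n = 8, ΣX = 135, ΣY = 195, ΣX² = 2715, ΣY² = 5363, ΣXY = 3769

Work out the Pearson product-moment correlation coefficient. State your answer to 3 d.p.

r = (nΣXY − ΣXΣY) / √[(nΣX² − (ΣX)²)(nΣY² − (ΣY)²)]
Numerator: 8×3769 − 135×195 = 3827
Denominator: √[(21720 − 18225)(42904 − 38025)] = √[3495 × 4879] = 4129.4195
r = 3827 / 4129.4195 ≈ 0.927

0.927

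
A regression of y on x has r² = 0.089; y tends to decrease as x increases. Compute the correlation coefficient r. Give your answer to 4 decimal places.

|r| = √0.089 = 0.2983
The association is negative, so r = −0.2983.

-0.2983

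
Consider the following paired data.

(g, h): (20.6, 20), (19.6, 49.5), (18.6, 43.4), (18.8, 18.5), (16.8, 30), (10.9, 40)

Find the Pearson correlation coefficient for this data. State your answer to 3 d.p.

-0.257

n = 6, Σg = 105.3, Σh = 201.4, Σg² = 1908.97, Σh² = 7576.06, Σgh = 3477.24
nΣgh − ΣgΣh = 20863.44 − 21207.42 = -343.98
nΣg² − (Σg)² = 11453.82 − 11088.09 = 365.73; nΣh² − (Σh)² = 45456.36 − 40561.96 = 4894.4
r = -343.98 / √(365.73 × 4894.4) = -343.98 / 1337.9196 ≈ -0.257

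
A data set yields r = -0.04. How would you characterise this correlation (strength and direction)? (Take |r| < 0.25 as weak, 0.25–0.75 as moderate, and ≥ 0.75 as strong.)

weak negative

r = -0.04 < 0 so the relationship is negative.
|r| = 0.04, which falls in the weak range.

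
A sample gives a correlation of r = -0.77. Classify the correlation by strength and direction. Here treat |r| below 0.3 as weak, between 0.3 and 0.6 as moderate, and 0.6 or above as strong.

strong negative

r = -0.77 < 0 so the relationship is negative.
|r| = 0.77, which falls in the strong range.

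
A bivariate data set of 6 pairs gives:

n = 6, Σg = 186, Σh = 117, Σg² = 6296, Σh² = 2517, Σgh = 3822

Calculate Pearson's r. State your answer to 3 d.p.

r = (nΣgh − ΣgΣh) / √[(nΣg² − (Σg)²)(nΣh² − (Σh)²)]
Numerator: 6×3822 − 186×117 = 1170
Denominator: √[(37776 − 34596)(15102 − 13689)] = √[3180 × 1413] = 2119.7500
r = 1170 / 2119.7500 ≈ 0.552

0.552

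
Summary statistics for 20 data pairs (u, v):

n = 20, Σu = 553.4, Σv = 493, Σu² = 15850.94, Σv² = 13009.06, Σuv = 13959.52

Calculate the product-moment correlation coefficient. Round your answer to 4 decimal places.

0.4686

r = (nΣuv − ΣuΣv) / √[(nΣu² − (Σu)²)(nΣv² − (Σv)²)]
Numerator: 20×13959.52 − 553.4×493 = 6364.2
Denominator: √[(317018.8 − 306251.56)(260181.2 − 243049)] = √[10767.24 × 17132.2] = 13581.8448
r = 6364.2 / 13581.8448 ≈ 0.4686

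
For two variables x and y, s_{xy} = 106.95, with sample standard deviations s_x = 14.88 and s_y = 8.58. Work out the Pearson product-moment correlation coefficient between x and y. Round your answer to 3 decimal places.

0.838

r = Cov(x,y) / (s_x · s_y) = 106.95 / (14.88 × 8.58)
  = 106.95 / 127.6704 ≈ 0.838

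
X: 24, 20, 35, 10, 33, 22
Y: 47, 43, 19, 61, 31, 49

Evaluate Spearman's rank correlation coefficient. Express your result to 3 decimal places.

-0.829

Rank X: 4, 2, 6, 1, 5, 3
Rank Y: 4, 3, 1, 6, 2, 5
d = rank(X) − rank(Y): 0, -1, 5, -5, 3, -2; Σd² = 64
ρ = 1 − 6Σd² / [n(n²−1)] = 1 − 6×64 / (6×35) = 1 − 384/210 ≈ -0.829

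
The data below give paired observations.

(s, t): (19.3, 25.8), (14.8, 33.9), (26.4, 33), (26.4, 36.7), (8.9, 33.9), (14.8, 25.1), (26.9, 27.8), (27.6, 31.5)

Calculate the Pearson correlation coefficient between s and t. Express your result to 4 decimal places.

n = 8, Σs = 165.1, Σt = 247.7, Σs² = 3769.07, Σt² = 7795.05, Σst = 5130.15
nΣst − ΣsΣt = 41041.2 − 40895.27 = 145.93
nΣs² − (Σs)² = 30152.56 − 27258.01 = 2894.55; nΣt² − (Σt)² = 62360.4 − 61355.29 = 1005.11
r = 145.93 / √(2894.55 × 1005.11) = 145.93 / 1705.6791 ≈ 0.0856

0.0856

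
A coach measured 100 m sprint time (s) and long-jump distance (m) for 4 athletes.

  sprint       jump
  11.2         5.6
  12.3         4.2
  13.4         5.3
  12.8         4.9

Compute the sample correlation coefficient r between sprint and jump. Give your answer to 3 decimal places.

n = 4, Σx = 49.7, Σy = 20, Σx² = 620.13, Σy² = 101.1, Σxy = 248.12
nΣxy − ΣxΣy = 992.48 − 994 = -1.52
nΣx² − (Σx)² = 2480.52 − 2470.09 = 10.43; nΣy² − (Σy)² = 404.4 − 400 = 4.4
r = -1.52 / √(10.43 × 4.4) = -1.52 / 6.7744 ≈ -0.224

-0.224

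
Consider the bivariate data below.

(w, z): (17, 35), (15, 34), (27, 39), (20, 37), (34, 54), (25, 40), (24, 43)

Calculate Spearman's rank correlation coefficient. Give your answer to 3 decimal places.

0.857

Rank w: 2, 1, 6, 3, 7, 5, 4
Rank z: 2, 1, 4, 3, 7, 5, 6
d = rank(w) − rank(z): 0, 0, 2, 0, 0, 0, -2; Σd² = 8
ρ = 1 − 6Σd² / [n(n²−1)] = 1 − 6×8 / (7×48) = 1 − 48/336 ≈ 0.857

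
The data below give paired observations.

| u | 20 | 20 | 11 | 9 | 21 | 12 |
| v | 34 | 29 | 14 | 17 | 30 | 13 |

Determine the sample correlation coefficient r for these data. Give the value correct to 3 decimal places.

n = 6, Σu = 93, Σv = 137, Σu² = 1587, Σv² = 3551, Σuv = 2353
nΣuv − ΣuΣv = 14118 − 12741 = 1377
nΣu² − (Σu)² = 9522 − 8649 = 873; nΣv² − (Σv)² = 21306 − 18769 = 2537
r = 1377 / √(873 × 2537) = 1377 / 1488.2207 ≈ 0.925

0.925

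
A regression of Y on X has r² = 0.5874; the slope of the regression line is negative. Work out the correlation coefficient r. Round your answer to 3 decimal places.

-0.766

|r| = √0.5874 = 0.766
The association is negative, so r = −0.766.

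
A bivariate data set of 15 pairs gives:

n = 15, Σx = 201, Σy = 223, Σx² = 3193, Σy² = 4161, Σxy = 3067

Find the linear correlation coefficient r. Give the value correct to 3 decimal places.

r = (nΣxy − ΣxΣy) / √[(nΣx² − (Σx)²)(nΣy² − (Σy)²)]
Numerator: 15×3067 − 201×223 = 1182
Denominator: √[(47895 − 40401)(62415 − 49729)] = √[7494 × 12686] = 9750.3274
r = 1182 / 9750.3274 ≈ 0.121

0.121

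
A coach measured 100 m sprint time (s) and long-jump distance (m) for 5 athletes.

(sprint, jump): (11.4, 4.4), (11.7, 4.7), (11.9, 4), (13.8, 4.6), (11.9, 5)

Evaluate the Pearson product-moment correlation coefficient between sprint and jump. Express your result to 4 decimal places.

0.1076

n = 5, Σx = 60.7, Σy = 22.7, Σx² = 740.51, Σy² = 103.61, Σxy = 275.73
nΣxy − ΣxΣy = 1378.65 − 1377.89 = 0.76
nΣx² − (Σx)² = 3702.55 − 3684.49 = 18.06; nΣy² − (Σy)² = 518.05 − 515.29 = 2.76
r = 0.76 / √(18.06 × 2.76) = 0.76 / 7.0601 ≈ 0.1076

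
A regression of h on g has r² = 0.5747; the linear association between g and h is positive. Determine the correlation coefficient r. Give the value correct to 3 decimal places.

|r| = √0.5747 = 0.758
The association is positive, so r = 0.758.

0.758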